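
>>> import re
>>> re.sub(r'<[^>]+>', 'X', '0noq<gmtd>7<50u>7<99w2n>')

'0noqX7X7X'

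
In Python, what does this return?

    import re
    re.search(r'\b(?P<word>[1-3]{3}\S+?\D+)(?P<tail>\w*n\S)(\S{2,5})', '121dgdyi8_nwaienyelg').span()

(0, 20)

The pattern matches a word boundary (`\b`, zero-width); then exactly 3 of a character in [1-3], then one or more of a non-whitespace character (lazy), then one or more of a non-digit (captured as 'word'); then zero or more of a word character, then the literal 'n', then a non-whitespace character (captured as 'tail'); then 2 to 5 of a non-whitespace character (captured).
The match spans [0:20] → '121dgdyi8_nwaienyelg'.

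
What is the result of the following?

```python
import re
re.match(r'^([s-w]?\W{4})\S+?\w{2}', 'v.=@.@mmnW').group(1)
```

The match spans [0:8] → 'v.=@.@mm'.
Captured: group 1 = 'v.=@.'.

'v.=@.'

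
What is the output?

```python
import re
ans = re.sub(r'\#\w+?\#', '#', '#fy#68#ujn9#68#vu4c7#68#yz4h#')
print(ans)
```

#68#68#68#

Matches: at [0:4] → '#fy#'; at [6:12] → '#ujn9#'; at [14:21] → '#vu4c7#'; at [23:29] → '#yz4h#'.
Every occurrence is swapped for '#'.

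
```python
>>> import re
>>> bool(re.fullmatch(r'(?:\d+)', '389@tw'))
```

False

`fullmatch` succeeds only if the pattern covers the string from start to end.
Here the pattern can't cover the whole string, so the call returns None, and `bool(None)` is False.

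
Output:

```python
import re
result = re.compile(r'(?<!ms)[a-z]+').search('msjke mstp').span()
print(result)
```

(0, 5)

`(?!…)`/`(?<!…)` only lets a position through if the neighbouring text does NOT match; no characters are consumed.
Unlike `match`, `search` isn't anchored — it looks for the pattern anywhere in the string.
The match spans [0:5] → 'msjke'.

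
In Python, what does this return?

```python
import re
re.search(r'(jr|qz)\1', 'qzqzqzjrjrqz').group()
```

`\1` is not a pattern — it's the concrete string captured by group 1, re-applied verbatim.
`re.search` scans for the first position where the pattern succeeds.
The match spans [0:4] → 'qzqz'.
Captured: group 1 = 'qz'.

'qzqz'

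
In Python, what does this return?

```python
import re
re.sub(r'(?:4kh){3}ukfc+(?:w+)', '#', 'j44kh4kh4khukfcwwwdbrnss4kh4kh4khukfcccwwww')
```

'j4#dbrnss#'

The pattern matches the literal '4kh' repeated 3 times, then the literal 'ukf', then one or more of the literal 'c'; then one or more of a literal 'w' (non-capturing group).
Each match is replaced by '#'.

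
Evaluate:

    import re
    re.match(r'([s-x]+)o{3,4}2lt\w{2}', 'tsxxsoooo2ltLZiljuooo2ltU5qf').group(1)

The match spans [0:14] → 'tsxxsoooo2ltLZ'.
Captured: group 1 = 'tsxxs'.

'tsxxs'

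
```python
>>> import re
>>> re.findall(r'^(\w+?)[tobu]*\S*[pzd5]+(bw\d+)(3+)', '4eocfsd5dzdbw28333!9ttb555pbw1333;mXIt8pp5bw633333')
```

[('4', 'bw63333', '3')]

The pattern matches anchored at the start of the string; then one or more of a word character (lazy) (captured); then zero or more of one of [tobu], then zero or more of a non-whitespace character, then one or more of one of [pzd5]; then the literal 'bw', then one or more of a digit (captured); then one or more of a literal '3' (captured).
The `?` after the quantifier makes it lazy — it takes as little as possible before letting the rest of the pattern try.
Matches: at [0:50] match '4eocfsd5dzdbw28333!9ttb555pbw1333;mXIt8pp5bw633333', groups = ('4', 'bw63333', '3').
3 groups means the one result is a tuple of 3 captured strings — 1 here.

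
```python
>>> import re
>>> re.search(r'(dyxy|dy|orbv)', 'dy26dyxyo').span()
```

(0, 2)

The match spans [0:2] → 'dy'.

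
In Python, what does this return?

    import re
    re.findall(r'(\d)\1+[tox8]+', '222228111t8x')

['2', '1']

`\1` is not a pattern — it's the concrete string captured by group 1, re-applied verbatim.
Scanning left to right: at [0:6] match '222228', group 1 = '2'; at [6:12] match '111t8x', group 1 = '1'.
Because there's exactly one group, `findall` drops the full match and keeps group 1 from each hit.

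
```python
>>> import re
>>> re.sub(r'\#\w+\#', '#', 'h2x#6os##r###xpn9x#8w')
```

'h2x####8w'

Matches: at [3:8] → '#6os#'; at [8:11] → '#r#'; at [12:19] → '#xpn9x#'.
Every occurrence is swapped for '#'.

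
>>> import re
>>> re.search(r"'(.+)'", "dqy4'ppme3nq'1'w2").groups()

("ppme3nq'1",)

The match spans [4:15] → "'ppme3nq'1'".
Captured: group 1 = "ppme3nq'1".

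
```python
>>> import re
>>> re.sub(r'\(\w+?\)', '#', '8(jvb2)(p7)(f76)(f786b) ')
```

'8#### '

Matches: at [1:7] → '(jvb2)'; at [7:11] → '(p7)'; at [11:16] → '(f76)'; at [16:23] → '(f786b)'.
`sub` substitutes '#' at each match site.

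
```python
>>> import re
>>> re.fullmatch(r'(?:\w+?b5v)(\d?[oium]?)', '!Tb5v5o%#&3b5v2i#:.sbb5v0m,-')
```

None

`re.fullmatch` requires the pattern to consume the entire string.
Here the string isn't matched end-to-end, so the call returns None.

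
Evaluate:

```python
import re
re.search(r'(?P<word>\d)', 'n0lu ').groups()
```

('0',)

This matches a digit (captured as 'word').
`re.search` tries every starting position until one works.
The match spans [1:2] → '0'.
Captured: group 1 = '0'.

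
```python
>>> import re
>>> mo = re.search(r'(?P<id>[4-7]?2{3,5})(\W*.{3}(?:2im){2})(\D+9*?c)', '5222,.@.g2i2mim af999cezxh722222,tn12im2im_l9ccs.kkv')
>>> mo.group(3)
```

The match spans [26:46] → '722222,tn12im2im_l9c'.
Captured: group 1 = '722222', group 2 = ',tn12im2im', group 3 = '_l9c'.

'_l9c'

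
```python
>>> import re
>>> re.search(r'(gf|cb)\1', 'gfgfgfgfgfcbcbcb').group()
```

'gfgf'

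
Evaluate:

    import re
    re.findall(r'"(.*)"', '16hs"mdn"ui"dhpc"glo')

['mdn"ui"dhpc']

Scanning left to right: at [4:17] match '"mdn"ui"dhpc"', group 1 = 'mdn"ui"dhpc'.
One capturing group, so `findall` returns just the captured substring from the one match — 1 in all.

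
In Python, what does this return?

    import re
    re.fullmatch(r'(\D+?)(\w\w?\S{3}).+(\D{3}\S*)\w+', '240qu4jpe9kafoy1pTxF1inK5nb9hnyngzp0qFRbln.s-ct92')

None

`fullmatch` succeeds only if the pattern covers the string from start to end.
Here the string isn't matched end-to-end, so the call returns None.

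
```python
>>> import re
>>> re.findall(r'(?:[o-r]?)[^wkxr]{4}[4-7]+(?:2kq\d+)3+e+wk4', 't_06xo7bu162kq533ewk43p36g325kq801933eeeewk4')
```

The pattern matches optionally a character in [o-r] (non-capturing group); then exactly 4 of any character except [wkxr], then one or more of a character in [4-7]; then the literal '2kq', then one or more of a digit (non-capturing group); then one or more of the literal '3', then one or more of the literal 'e', then the literal 'wk4'.
Since nothing is captured, `findall` lists the 1 matched substring directly.

['o7bu162kq533ewk4']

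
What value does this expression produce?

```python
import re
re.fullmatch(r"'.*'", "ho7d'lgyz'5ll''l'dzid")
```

None

`re.fullmatch` is like wrapping the pattern in `^…$` (in single-line mode).
Here the string isn't matched end-to-end, so the call returns None.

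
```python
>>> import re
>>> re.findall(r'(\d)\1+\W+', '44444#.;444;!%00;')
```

`\1` has to match the exact text group 1 already captured.
Scanning left to right: at [0:8] match '44444#.;', group 1 = '4'; at [8:14] match '444;!%', group 1 = '4'; at [14:17] match '00;', group 1 = '0'.
`findall` collects group 1 from each match (3 total).

['4', '4', '0']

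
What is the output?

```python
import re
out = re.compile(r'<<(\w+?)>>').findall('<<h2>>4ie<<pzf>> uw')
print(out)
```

With a single group, `findall` returns only what that group captured — 2 items.

['h2', 'pzf']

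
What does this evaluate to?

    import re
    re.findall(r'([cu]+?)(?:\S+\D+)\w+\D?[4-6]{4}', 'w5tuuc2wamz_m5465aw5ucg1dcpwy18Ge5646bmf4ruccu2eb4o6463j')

The pattern matches one or more of one of [cu] (lazy) (captured); then one or more of a non-whitespace character, then one or more of a non-digit (non-capturing group); then one or more of a word character, then optionally a non-digit; then exactly 4 of a character in [4-6].
Because the quantifier is non-greedy, it stops expanding at the earliest point where the rest of the pattern can succeed.
Scanning left to right: at [3:37] match 'uuc2wamz_m5465aw5ucg1dcpwy18Ge5646', group 1 = 'u'.
With a single group, `findall` returns only what that group captured — 1 item.

['u']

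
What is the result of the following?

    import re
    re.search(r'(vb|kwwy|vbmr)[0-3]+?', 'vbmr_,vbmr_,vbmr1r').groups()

The match spans [12:17] → 'vbmr1'.
Captured: group 1 = 'vbmr'.

('vbmr',)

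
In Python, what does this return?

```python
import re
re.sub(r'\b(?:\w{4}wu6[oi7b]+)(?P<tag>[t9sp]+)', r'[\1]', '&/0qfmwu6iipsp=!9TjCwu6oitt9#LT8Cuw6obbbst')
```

'&/[psp]=![tt9]#LT8Cuw6obbbst'

Pattern: a word boundary (`\b`, zero-width); then exactly 4 of a word character, then the literal 'wu6', then one or more of one of [oi7b] (non-capturing group); then one or more of one of [t9sp] (captured as 'tag').
`\1` in the replacement pulls in group 1's text for each match.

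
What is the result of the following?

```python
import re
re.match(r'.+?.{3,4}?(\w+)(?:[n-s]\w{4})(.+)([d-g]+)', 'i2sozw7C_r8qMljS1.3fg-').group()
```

The pattern matches one or more of any character (lazy), then 3 to 4 of any character (lazy); then one or more of a word character (captured); then a character in [n-s], then exactly 4 of a word character (non-capturing group); then one or more of any character (captured); then one or more of a character in [d-g] (captured).
`re.match` only tries the pattern at the start of the string.
The match spans [0:21] → 'i2sozw7C_r8qMljS1.3fg'.
Captured: group 1 = 'zw7C_r8', group 2 = '1.3f', group 3 = 'g'.

'i2sozw7C_r8qMljS1.3fg'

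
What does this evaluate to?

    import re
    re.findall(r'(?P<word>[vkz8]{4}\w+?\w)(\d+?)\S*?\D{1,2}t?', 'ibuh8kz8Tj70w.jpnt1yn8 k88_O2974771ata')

The pattern matches exactly 4 of one of [vkz8], then one or more of a word character (lazy), then a word character (captured as 'word'); then one or more of a digit (lazy) (captured); then zero or more of a non-whitespace character (lazy), then 1 to 2 of a non-digit, then optionally a literal 't'.
A non-greedy quantifier consumes as few characters as it can — just enough that the remainder of the pattern still matches from where it stops; whatever follows it matches normally.
Matches: at [4:14] match '8kz8Tj70w.', groups = ('8kz8Tj', '7').
With 2 capturing groups, `findall` returns a 2-tuple per match.

[('8kz8Tj', '7')]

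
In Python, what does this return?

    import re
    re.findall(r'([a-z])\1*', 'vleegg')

After group 1 captures some text, `\1` only succeeds where that same text appears again.
One capturing group, so `findall` returns just the captured substring from each match — 4 in all.

['v', 'l', 'e', 'g']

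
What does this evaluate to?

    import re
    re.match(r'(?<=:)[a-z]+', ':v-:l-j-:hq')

None

`re.match` won't scan ahead — the pattern has to work from the very first character.
Here the string doesn't start with a match, so the call returns None.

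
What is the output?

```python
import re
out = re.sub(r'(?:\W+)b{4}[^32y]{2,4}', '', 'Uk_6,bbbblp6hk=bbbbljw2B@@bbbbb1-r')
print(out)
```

Uk_6k2B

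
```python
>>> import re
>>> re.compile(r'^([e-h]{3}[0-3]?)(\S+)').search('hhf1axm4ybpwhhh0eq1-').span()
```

(0, 20)

The match spans [0:20] → 'hhf1axm4ybpwhhh0eq1-'.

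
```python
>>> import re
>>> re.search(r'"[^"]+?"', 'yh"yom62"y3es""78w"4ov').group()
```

The match spans [2:9] → '"yom62"'.

'"yom62"'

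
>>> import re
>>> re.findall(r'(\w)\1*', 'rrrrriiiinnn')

A backreference is literal: `\1` must see the identical characters the first group matched.
Matches: at [0:5] match 'rrrrr', group 1 = 'r'; at [5:9] match 'iiii', group 1 = 'i'; at [9:12] match 'nnn', group 1 = 'n'.
`findall` collects group 1 from each match (3 total).

['r', 'i', 'n']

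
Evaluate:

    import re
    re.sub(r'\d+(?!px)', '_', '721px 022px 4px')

A negative assertion filters positions out without eating any characters.
Matches: at [0:2] → '72'; at [6:8] → '02'.
`sub` substitutes '_' at each match site.

'_1px _2px 4px'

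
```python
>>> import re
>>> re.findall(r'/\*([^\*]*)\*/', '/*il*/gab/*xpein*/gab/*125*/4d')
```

One capturing group, so `findall` returns just the captured substring from each match — 3 in all.

['il', 'xpein', '125']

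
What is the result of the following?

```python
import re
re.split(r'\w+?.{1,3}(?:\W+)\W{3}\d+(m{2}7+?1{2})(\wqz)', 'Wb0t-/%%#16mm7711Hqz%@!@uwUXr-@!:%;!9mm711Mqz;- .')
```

['', 'mm7711', 'Hqz', '%@!@', 'mm711', 'Mqz', ';- .']

The pattern matches one or more of a word character (lazy), then 1 to 3 of any character; then one or more of a non-word character (non-capturing group); then exactly 3 of a non-word character, then one or more of a digit; then exactly 2 of the literal 'm', then one or more of the literal '7' (lazy), then exactly 2 of the literal '1' (captured); then a word character, then the literal 'qz' (captured).
Matches to split on: at [0:20] → 'Wb0t-/%%#16mm7711Hqz'; at [24:45] → 'uwUXr-@!:%;!9mm711Mqz'.
The group in the pattern means `split` returns the separators' captures alongside the pieces.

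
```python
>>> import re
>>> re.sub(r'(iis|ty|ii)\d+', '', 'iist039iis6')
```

Every occurrence is swapped for ''.

'iist039'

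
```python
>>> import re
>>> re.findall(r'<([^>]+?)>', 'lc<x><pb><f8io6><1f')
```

`findall` collects group 1 from each match (3 total).

['x', 'pb', 'f8io6']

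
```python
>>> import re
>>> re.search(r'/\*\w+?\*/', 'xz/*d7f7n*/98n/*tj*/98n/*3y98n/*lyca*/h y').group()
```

'/*d7f7n*/'

`re.search` scans for the first position where the pattern succeeds.
The match spans [2:11] → '/*d7f7n*/'.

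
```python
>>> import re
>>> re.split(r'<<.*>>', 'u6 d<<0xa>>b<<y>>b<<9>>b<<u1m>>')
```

Splitting on the pattern gives 2 pieces.

['u6 d', '']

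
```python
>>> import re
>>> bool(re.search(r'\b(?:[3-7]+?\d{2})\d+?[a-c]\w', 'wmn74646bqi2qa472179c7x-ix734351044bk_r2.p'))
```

False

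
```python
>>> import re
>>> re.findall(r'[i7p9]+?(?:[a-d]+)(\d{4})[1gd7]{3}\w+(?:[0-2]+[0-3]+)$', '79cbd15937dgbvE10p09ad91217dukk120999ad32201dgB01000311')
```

['1593']

The pattern matches one or more of one of [i7p9] (lazy); then one or more of a character in [a-d] (non-capturing group); then exactly 4 of a digit (captured); then exactly 3 of one of [1gd7], then one or more of a word character; then one or more of a character in [0-2], then one or more of a character in [0-3] (non-capturing group); then anchored at the end.
Matches: at [0:55] match '79cbd15937dgbvE10p09ad91217dukk120999ad32201dgB01000311', group 1 = '1593'.
`findall` collects group 1 from the one match (1 total).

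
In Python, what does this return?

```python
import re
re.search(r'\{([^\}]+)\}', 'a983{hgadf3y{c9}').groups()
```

('hgadf3y{c9',)

Unlike `match`, `search` isn't anchored — it looks for the pattern anywhere in the string.
The match spans [4:16] → '{hgadf3y{c9}'.
Captured: group 1 = 'hgadf3y{c9'.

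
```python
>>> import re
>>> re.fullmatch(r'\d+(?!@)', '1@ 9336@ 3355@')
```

None

Because the assertion is negative and zero-width, positions next to the forbidden text are skipped.
`re.fullmatch` requires the pattern to consume the entire string.
Here there's no way to consume every character, so the call returns None.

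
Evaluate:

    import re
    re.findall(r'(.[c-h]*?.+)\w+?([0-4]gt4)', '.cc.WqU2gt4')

[('.cc.Wq', '2gt4')]

Pattern: any character, then zero or more of a character in [c-h] (lazy), then one or more of any character (captured); then one or more of a word character (lazy); then a character in [0-4], then the literal 'gt4' (captured).
Walking the string: at [0:11] match '.cc.WqU2gt4', groups = ('.cc.Wq', '2gt4').
`findall` packs the 2 group values into a tuple for every match.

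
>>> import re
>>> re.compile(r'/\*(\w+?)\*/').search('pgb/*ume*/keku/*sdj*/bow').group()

'/*ume*/'

The match spans [3:10] → '/*ume*/'.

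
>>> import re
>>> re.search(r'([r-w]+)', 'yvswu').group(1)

'vswu'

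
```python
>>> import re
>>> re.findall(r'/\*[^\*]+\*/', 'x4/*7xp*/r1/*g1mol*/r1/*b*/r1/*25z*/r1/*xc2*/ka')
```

['/*7xp*/', '/*g1mol*/', '/*b*/', '/*25z*/', '/*xc2*/']

Scanning left to right: at [2:9] → '/*7xp*/'; at [11:20] → '/*g1mol*/'; at [22:27] → '/*b*/'; at [29:36] → '/*25z*/'; at [38:45] → '/*xc2*/'.
With no groups in the pattern, `findall` gives back each whole match — 5 here.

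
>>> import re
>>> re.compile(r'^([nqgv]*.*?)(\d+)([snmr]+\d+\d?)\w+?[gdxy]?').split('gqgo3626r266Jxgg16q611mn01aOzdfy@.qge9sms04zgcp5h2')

The pattern matches anchored at the start of the string; then zero or more of one of [nqgv], then zero or more of any character (lazy) (captured); then one or more of a digit (captured); then one or more of one of [snmr], then one or more of a digit, then optionally a digit (captured); then one or more of a word character (lazy), then optionally one of [gdxy].
Matches to split on: at [0:14] → 'gqgo3626r266Jx'.
With a capturing group present, the delimiter's captured portion is kept in the result list.

['', 'gqgo', '3626', 'r266', 'gg16q611mn01aOzdfy@.qge9sms04zgcp5h2']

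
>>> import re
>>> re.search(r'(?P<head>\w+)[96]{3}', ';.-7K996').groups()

('7K',)

The match spans [3:8] → '7K996'.
Captured: group 1 = '7K'.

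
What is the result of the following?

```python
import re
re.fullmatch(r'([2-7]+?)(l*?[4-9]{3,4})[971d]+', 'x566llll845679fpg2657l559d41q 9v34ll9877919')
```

None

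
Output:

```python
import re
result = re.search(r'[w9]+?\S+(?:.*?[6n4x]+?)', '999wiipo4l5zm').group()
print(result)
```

999wiipo4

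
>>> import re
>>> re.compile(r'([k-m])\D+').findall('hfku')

['k']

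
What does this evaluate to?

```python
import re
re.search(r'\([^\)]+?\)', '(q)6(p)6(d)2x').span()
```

Unlike `match`, `search` isn't anchored — it looks for the pattern anywhere in the string.
The match spans [0:3] → '(q)'.

(0, 3)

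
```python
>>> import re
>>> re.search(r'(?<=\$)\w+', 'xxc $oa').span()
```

The lookaround is zero-width — it requires the adjacent text to match without consuming it, so the asserted text isn't part of the match.
`re.search` scans for the first position where the pattern succeeds.
The match spans [5:7] → 'oa'.

(5, 7)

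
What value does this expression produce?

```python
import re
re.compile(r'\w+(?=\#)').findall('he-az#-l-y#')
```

['az', 'y']

The positive lookaround only admits positions where the adjacent text matches; those characters stay outside the span.
Walking the string: at [3:5] → 'az'; at [9:10] → 'y'.
With no groups in the pattern, `findall` gives back each whole match — 2 here.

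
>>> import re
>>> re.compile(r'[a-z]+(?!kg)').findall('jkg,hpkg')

['jkg', 'hpkg']

The negative lookaround is zero-width — it rules out positions where the adjacent text would match, without consuming anything.
Scanning left to right: at [0:3] → 'jkg'; at [4:8] → 'hpkg'.
Since nothing is captured, `findall` lists the 2 matched substrings directly.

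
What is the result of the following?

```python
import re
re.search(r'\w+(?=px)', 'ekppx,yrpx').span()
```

(0, 3)

The lookaround is zero-width — it requires the adjacent text to match without consuming it, so the asserted text isn't part of the match.
The match spans [0:3] → 'ekp'.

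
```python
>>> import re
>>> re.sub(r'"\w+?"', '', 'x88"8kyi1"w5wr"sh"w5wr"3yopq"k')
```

'x88w5wrw5wrk'

Each match is replaced by ''.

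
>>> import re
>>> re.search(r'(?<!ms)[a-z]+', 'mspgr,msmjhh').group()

'mspgr'

`(?!…)`/`(?<!…)` only lets a position through if the neighbouring text does NOT match; no characters are consumed.
The match spans [0:5] → 'mspgr'.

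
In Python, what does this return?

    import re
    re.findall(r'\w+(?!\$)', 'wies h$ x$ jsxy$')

A negative assertion filters positions out without eating any characters.
Matches: at [0:4] → 'wies'; at [11:14] → 'jsx'.
Since nothing is captured, `findall` lists the 2 matched substrings directly.

['wies', 'jsx']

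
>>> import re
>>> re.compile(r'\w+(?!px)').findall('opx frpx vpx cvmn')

Because the assertion is negative and zero-width, positions next to the forbidden text are skipped.
Walking the string: at [0:3] → 'opx'; at [4:8] → 'frpx'; at [9:12] → 'vpx'; at [13:17] → 'cvmn'.
`findall` yields the raw match text (4 of them) because the pattern has no groups.

['opx', 'frpx', 'vpx', 'cvmn']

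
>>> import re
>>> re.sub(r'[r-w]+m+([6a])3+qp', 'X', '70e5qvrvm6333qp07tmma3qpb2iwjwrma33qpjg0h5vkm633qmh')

'70e5qX07Xb2iwjXjg0h5vkm633qmh'

This matches one or more of a character in [r-w]; then one or more of a literal 'm'; then one of [6a] (captured); then one or more of a literal '3', then the literal 'qp'.
Matches: at [5:15] → 'vrvm6333qp'; at [17:24] → 'tmma3qp'; at [29:37] → 'wrma33qp'.
Each match is replaced by 'X'.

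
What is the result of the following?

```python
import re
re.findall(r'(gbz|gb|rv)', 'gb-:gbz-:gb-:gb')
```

['gb', 'gbz', 'gb', 'gb']

`|` is ordered: at each position the engine commits to the first alternative that works.
With a single group, `findall` returns only what that group captured — 4 items.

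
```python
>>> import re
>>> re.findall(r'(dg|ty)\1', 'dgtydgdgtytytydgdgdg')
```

After group 1 captures some text, `\1` only succeeds where that same text appears again.
One capturing group, so `findall` returns just the captured substring from each match — 3 in all.

['dg', 'ty', 'dg']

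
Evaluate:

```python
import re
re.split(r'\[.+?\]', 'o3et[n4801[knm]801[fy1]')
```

['o3et', '801', '']

Lazy quantifiers expand one character at a time until the remainder of the pattern can match.
Each match becomes a cut point; 3 segments remain.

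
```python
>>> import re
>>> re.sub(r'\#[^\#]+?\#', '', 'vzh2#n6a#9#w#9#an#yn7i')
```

Each match is replaced by ''.

'vzh299yn7i'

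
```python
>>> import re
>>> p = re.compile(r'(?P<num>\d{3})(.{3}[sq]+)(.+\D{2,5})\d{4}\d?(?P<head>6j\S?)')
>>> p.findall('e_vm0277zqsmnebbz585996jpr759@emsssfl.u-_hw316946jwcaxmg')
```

The pattern matches exactly 3 of a digit (captured as 'num'); then exactly 3 of any character, then one or more of one of [sq] (captured); then one or more of any character, then 2 to 5 of a non-digit (captured); then exactly 4 of a digit, then optionally a digit; then the literal '6j', then optionally a non-whitespace character (captured as 'head').
Matches: at [4:51] match '0277zqsmnebbz585996jpr759@emsssfl.u-_hw316946jw', groups = ('027', '7zqs', 'mnebbz585996jpr759@emsssfl.u-_hw', '6jw').
Multiple groups make `findall` return tuples — one 4-tuple for the one match.

[('027', '7zqs', 'mnebbz585996jpr759@emsssfl.u-_hw', '6jw')]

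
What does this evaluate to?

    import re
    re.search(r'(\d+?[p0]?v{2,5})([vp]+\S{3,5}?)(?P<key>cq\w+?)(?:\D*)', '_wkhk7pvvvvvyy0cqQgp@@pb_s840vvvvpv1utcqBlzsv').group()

'7pvvvvvyy0cqQgp@@pb_s'

The match spans [5:26] → '7pvvvvvyy0cqQgp@@pb_s'.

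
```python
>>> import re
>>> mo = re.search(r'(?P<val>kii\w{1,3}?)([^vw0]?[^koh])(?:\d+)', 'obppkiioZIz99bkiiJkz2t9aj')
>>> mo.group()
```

'kiioZIz99'

The match spans [4:13] → 'kiioZIz99'.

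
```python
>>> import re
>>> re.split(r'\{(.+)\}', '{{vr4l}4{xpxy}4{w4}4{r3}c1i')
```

['', '{vr4l}4{xpxy}4{w4}4{r3', 'c1i']

The group in the pattern means `split` returns the separators' captures alongside the pieces.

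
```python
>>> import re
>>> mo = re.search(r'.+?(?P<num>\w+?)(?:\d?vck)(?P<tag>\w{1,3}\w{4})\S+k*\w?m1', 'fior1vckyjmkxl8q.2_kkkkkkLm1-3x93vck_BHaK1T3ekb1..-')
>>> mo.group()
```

'fior1vckyjmkxl8q.2_kkkkkkLm1'

This matches one or more of any character (lazy); then one or more of a word character (lazy) (captured as 'num'); then optionally a digit, then the literal 'vck' (non-capturing group); then 1 to 3 of a word character, then exactly 4 of a word character (captured as 'tag'); then one or more of a non-whitespace character, then zero or more of a literal 'k'; then optionally a word character, then the literal 'm1'.
`search` walks the string left to right and returns the first match it finds.
The match spans [0:28] → 'fior1vckyjmkxl8q.2_kkkkkkLm1'.
Captured: group 1 = 'ior', group 2 = 'yjmkxl8'.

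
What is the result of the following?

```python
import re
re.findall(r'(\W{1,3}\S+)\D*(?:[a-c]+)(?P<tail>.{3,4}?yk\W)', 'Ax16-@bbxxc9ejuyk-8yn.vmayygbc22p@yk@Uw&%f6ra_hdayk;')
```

[('-@bbxxc9ejuyk-8yn.vmayygbc22p@yk@Uw&%f6r', '_hdayk;')]

This matches 1 to 3 of a non-word character, then one or more of a non-whitespace character (captured); then zero or more of a non-digit; then one or more of a character in [a-c] (non-capturing group); then 3 to 4 of any character (lazy), then the literal 'yk', then a non-word character (captured as 'tail').
Scanning left to right: at [4:52] match '-@bbxxc9ejuyk-8yn.vmayygbc22p@yk@Uw&%f6ra_hdayk;', groups = ('-@bbxxc9ejuyk-8yn.vmayygbc22p@yk@Uw&%f6r', '_hdayk;').
2 groups means the one result is a tuple of 2 captured strings — 1 here.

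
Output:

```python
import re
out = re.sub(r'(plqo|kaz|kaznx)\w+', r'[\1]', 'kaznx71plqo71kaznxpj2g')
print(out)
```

The regex engine tests alternatives in the order written; an earlier branch that matches wins even if a later one would match more.
Each match is replaced using the text its own group 1 captured.

[kaz]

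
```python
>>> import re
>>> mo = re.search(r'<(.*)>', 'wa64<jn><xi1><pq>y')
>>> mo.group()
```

'<jn><xi1><pq>'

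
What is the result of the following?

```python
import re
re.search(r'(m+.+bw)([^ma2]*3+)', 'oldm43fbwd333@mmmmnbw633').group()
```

'm43fbwd333@mmmmnbw633'

Pattern: one or more of a literal 'm', then one or more of any character, then the literal 'bw' (captured); then zero or more of any character except [ma2], then one or more of a literal '3' (captured).
`search` walks the string left to right and returns the first match it finds.
The match spans [3:24] → 'm43fbwd333@mmmmnbw633'.
Captured: group 1 = 'm43fbwd333@mmmmnbw', group 2 = '633'.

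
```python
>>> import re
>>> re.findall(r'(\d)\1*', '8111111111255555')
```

['8', '1', '2', '5']

The backreference `\1` re-matches whatever the first group consumed, character for character.
One capturing group, so `findall` returns just the captured substring from each match — 4 in all.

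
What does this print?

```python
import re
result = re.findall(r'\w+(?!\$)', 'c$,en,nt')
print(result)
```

['en', 'nt']

The negative lookaround is zero-width — it rules out positions where the adjacent text would match, without consuming anything.
`findall` yields the raw match text (2 of them) because the pattern has no groups.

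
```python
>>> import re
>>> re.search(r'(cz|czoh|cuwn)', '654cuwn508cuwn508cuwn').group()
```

Unlike `match`, `search` isn't anchored — it looks for the pattern anywhere in the string.
The match spans [3:7] → 'cuwn'.
Captured: group 1 = 'cuwn'.

'cuwn'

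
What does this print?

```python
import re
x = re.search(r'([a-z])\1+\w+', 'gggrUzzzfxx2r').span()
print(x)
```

(0, 13)

A backreference is literal: `\1` must see the identical characters the first group matched.
`search` walks the string left to right and returns the first match it finds.
The match spans [0:13] → 'gggrUzzzfxx2r'.
Captured: group 1 = 'g'.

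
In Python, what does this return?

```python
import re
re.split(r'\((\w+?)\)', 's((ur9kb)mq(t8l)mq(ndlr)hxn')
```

['s(', 'ur9kb', 'mq', 't8l', 'mq', 'ndlr', 'hxn']

The group in the pattern means `split` returns the separators' captures alongside the pieces.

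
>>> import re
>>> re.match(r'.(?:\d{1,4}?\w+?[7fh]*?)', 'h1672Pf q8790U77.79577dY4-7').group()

`re.match` only tries the pattern at the start of the string.
The match spans [0:3] → 'h16'.

'h16'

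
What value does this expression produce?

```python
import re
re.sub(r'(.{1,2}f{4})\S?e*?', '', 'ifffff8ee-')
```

Lazy quantifiers expand one character at a time until the remainder of the pattern can match.
`sub` substitutes '' at each match site.

'ee-'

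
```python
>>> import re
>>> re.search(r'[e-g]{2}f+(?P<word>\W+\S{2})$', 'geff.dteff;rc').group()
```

Pattern: exactly 2 of a character in [e-g], then one or more of the literal 'f'; then one or more of a non-word character, then exactly 2 of a non-whitespace character (captured as 'word'); then anchored at the end.
`re.search` scans for the first position where the pattern succeeds.
The match spans [7:13] → 'eff;rc'.
Captured: group 1 = ';rc'.

'eff;rc'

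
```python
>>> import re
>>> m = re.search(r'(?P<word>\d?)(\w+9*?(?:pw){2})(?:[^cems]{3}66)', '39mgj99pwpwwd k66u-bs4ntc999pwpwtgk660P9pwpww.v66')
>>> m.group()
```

Pattern: optionally a digit (captured as 'word'); then one or more of a word character, then zero or more of a literal '9' (lazy), then the literal 'pw' repeated 2 times (captured); then exactly 3 of any character except [cems], then the literal '66' (non-capturing group).
`re.search` tries every starting position until one works.
The match spans [19:49] → 'bs4ntc999pwpwtgk660P9pwpww.v66'.
Captured: group 1 = '', group 2 = 'bs4ntc999pwpwtgk660P9pwpw'.

'bs4ntc999pwpwtgk660P9pwpww.v66'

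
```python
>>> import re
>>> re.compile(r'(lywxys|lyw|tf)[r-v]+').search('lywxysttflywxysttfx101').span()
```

(0, 8)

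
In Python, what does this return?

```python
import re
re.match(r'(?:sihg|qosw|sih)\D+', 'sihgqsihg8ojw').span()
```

(0, 9)

`re.match` only tries the pattern at the start of the string.
The match spans [0:9] → 'sihgqsihg'.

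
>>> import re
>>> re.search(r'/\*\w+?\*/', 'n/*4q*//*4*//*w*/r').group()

'/*4q*/'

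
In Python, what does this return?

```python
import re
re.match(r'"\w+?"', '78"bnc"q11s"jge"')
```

`match` is anchored at position 0; if the pattern doesn't fit there, it returns None.
Here position 0 doesn't satisfy it, so the call returns None.

None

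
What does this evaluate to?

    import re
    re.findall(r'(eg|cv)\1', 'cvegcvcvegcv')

['cv']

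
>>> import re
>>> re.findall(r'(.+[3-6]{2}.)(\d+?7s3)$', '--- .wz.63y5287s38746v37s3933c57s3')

[('--- .wz.63y5287s38746v37s3933c', '57s3')]

Pattern: one or more of any character, then exactly 2 of a character in [3-6], then any character (captured); then one or more of a digit (lazy), then the literal '7s3' (captured); then anchored at the end.
Walking the string: at [0:34] match '--- .wz.63y5287s38746v37s3933c57s3', groups = ('--- .wz.63y5287s38746v37s3933c', '57s3').
2 groups means the one result is a tuple of 2 captured strings — 1 here.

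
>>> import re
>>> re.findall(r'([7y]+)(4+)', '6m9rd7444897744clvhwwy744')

[('7', '444'), ('77', '44'), ('y7', '44')]

Multiple groups make `findall` return tuples — one 2-tuple for each match.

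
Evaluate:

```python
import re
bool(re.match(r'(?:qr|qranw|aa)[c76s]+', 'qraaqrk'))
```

With `match`, the pattern is implicitly anchored at the beginning.
Here the string doesn't start with a match, so the call returns None, and `bool(None)` is False.

False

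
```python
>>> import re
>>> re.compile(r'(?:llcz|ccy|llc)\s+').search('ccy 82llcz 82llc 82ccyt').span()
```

(0, 4)

The match spans [0:4] → 'ccy '.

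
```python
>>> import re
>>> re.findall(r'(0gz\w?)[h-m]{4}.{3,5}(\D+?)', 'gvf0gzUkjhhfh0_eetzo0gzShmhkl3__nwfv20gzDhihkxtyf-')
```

The pattern matches the literal '0gz', then optionally a word character (captured); then exactly 4 of a character in [h-m], then 3 to 5 of any character; then one or more of a non-digit (lazy) (captured).
2 groups means each result is a tuple of 2 captured strings — 3 here.

[('0gzU', 'e'), ('0gzS', 'w'), ('0gzD', '-')]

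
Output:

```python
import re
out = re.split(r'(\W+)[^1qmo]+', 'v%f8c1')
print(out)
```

['v', '%', '1']

This matches one or more of a non-word character (captured); then one or more of any character except [1qmo].
The group in the pattern means `split` returns the separators' captures alongside the pieces.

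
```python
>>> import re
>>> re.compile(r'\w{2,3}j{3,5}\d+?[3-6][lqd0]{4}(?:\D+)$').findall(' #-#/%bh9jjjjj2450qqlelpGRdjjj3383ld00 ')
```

['GRdjjj3383ld00 ']

The pattern matches 2 to 3 of a word character, then 3 to 5 of the literal 'j', then one or more of a digit (lazy); then a character in [3-6], then exactly 4 of one of [lqd0]; then one or more of a non-digit (non-capturing group); then anchored at the end.
Scanning left to right: at [24:39] → 'GRdjjj3383ld00 '.
No capturing groups, so `findall` returns the 1 full match string.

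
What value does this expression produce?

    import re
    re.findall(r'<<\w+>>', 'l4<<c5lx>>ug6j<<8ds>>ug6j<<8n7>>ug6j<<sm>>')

Walking the string: at [2:10] → '<<c5lx>>'; at [14:21] → '<<8ds>>'; at [25:32] → '<<8n7>>'; at [36:42] → '<<sm>>'.
`findall` yields the raw match text (4 of them) because the pattern has no groups.

['<<c5lx>>', '<<8ds>>', '<<8n7>>', '<<sm>>']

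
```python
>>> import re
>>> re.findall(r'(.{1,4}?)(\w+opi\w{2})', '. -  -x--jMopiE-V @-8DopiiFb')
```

[('V @-', '8DopiiF')]

This matches 1 to 4 of any character (lazy) (captured); then one or more of a word character, then the literal 'opi', then exactly 2 of a word character (captured).
Walking the string: at [16:27] match 'V @-8DopiiF', groups = ('V @-', '8DopiiF').
2 groups means the one result is a tuple of 2 captured strings — 1 here.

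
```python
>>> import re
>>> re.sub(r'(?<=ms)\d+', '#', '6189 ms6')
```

'6189 ms#'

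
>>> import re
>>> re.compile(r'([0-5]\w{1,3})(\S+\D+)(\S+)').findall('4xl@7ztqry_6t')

This matches a character in [0-5], then 1 to 3 of a word character (captured); then one or more of a non-whitespace character, then one or more of a non-digit (captured); then one or more of a non-whitespace character (captured).
With 3 capturing groups, `findall` returns a 3-tuple per match.

[('4xl', '@7ztqry_', '6t')]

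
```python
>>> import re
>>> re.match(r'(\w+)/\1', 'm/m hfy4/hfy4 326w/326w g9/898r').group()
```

'm/m'

`\1` has to match the exact text group 1 already captured.
`re.match` only tries the pattern at the start of the string.
The match spans [0:3] → 'm/m'.
Captured: group 1 = 'm'.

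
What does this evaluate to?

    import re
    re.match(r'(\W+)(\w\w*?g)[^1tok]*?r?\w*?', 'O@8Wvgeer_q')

None

This matches one or more of a non-word character (captured); then a word character, then zero or more of a word character (lazy), then the literal 'g' (captured); then zero or more of any character except [1tok] (lazy), then optionally the literal 'r', then zero or more of a word character (lazy).
`re.match` won't scan ahead — the pattern has to work from the very first character.
Here the pattern fails at index 0, so the call returns None.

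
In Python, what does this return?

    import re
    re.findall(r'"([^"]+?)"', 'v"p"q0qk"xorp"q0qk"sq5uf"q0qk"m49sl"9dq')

Scanning left to right: at [1:4] match '"p"', group 1 = 'p'; at [8:14] match '"xorp"', group 1 = 'xorp'; at [18:25] match '"sq5uf"', group 1 = 'sq5uf'; at [29:36] match '"m49sl"', group 1 = 'm49sl'.
With a single group, `findall` returns only what that group captured — 4 items.

['p', 'xorp', 'sq5uf', 'm49sl']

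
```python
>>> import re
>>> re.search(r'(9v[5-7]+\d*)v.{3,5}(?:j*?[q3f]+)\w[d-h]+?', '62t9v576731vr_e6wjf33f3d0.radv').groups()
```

The pattern matches the literal '9v', then one or more of a character in [5-7], then zero or more of a digit (captured); then the literal 'v', then 3 to 5 of any character; then zero or more of a literal 'j' (lazy), then one or more of one of [q3f] (non-capturing group); then a word character; then one or more of a character in [d-h] (lazy).
`search` walks the string left to right and returns the first match it finds.
The match spans [3:24] → '9v576731vr_e6wjf33f3d'.
Captured: group 1 = '9v576731'.

('9v576731',)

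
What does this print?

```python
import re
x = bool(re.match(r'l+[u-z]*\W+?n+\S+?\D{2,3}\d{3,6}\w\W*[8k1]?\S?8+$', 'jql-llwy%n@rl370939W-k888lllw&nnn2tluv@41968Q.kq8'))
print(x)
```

Pattern: one or more of the literal 'l', then zero or more of a character in [u-z]; then one or more of a non-word character (lazy), then one or more of a literal 'n', then one or more of a non-whitespace character (lazy); then 2 to 3 of a non-digit, then 3 to 6 of a digit; then a word character, then zero or more of a non-word character; then optionally one of [8k1], then optionally a non-whitespace character, then one or more of the literal '8'; then anchored at the end.
`re.match` won't scan ahead — the pattern has to work from the very first character.
Here position 0 doesn't satisfy it, so the call returns None, and `bool(None)` is False.

False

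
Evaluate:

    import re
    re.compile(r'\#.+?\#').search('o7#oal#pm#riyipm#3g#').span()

(2, 7)

The match spans [2:7] → '#oal#'.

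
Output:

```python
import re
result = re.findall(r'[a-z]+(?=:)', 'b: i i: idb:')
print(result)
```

The positive lookaround only admits positions where the adjacent text matches; those characters stay outside the span.
No capturing groups, so `findall` returns the 3 full match strings.

['b', 'i', 'idb']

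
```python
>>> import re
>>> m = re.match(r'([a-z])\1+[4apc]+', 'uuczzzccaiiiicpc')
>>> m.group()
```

'uuc'

The backreference `\1` re-matches whatever the first group consumed, character for character.
`re.match` won't scan ahead — the pattern has to work from the very first character.
The match spans [0:3] → 'uuc'.
Captured: group 1 = 'u'.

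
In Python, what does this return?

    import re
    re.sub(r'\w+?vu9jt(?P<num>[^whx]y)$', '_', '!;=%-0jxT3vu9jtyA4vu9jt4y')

'!;=%-_'

This matches one or more of a word character (lazy), then the literal 'vu', then the literal '9jt'; then any character except [whx], then a literal 'y' (captured as 'num'); then anchored at the end.
Matches: at [5:25] → '0jxT3vu9jtyA4vu9jt4y'.
`sub` substitutes '_' at each match site.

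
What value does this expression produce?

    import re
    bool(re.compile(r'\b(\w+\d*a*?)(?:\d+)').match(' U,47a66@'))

The pattern matches a word boundary (`\b`, zero-width); then one or more of a word character, then zero or more of a digit, then zero or more of a literal 'a' (lazy) (captured); then one or more of a digit (non-capturing group).
`re.match` only tries the pattern at the start of the string.
Here the pattern fails at index 0, so the call returns None, and `bool(None)` is False.

False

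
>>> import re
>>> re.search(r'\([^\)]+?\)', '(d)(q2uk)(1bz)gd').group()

'(d)'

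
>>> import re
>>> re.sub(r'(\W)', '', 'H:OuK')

'HOuK'

`sub` substitutes '' at each match site.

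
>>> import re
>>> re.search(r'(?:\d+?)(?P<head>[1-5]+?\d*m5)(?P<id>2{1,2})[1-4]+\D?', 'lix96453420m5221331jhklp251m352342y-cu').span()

(3, 20)

This matches one or more of a digit (lazy) (non-capturing group); then one or more of a character in [1-5] (lazy), then zero or more of a digit, then the literal 'm5' (captured as 'head'); then 1 to 2 of a literal '2' (captured as 'id'); then one or more of a character in [1-4], then optionally a non-digit.
Unlike `match`, `search` isn't anchored — it looks for the pattern anywhere in the string.
The match spans [3:20] → '96453420m5221331j'.
Captured: group 1 = '453420m5', group 2 = '22'.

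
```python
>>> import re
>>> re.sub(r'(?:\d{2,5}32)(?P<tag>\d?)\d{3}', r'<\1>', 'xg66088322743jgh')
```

'xg<2>jgh'

This matches 2 to 5 of a digit, then the literal '32' (non-capturing group); then optionally a digit (captured as 'tag'); then exactly 3 of a digit.
Matches: at [2:13] → '66088322743'.
`\1` in the replacement pulls in group 1's text for each match.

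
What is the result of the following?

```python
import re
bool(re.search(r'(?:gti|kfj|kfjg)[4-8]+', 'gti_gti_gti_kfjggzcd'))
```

False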